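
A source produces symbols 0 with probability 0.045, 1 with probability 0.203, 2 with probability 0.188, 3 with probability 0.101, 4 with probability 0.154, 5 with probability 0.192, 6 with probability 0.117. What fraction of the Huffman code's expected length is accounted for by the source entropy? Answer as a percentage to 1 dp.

97.8%

Entropy H = −Σ p log₂ p ≈ 2.6906 bits.
Huffman merges: 9/200+101/1000→73/500; 117/1000+73/500→263/1000; 77/500+47/250→171/500; 24/125+203/1000→79/200; 263/1000+171/500→121/200; 79/200+121/200→1. L = 2751/1000 ≈ 2.7510.
Efficiency = H/L = 2.6906/2.7510 = 97.8%.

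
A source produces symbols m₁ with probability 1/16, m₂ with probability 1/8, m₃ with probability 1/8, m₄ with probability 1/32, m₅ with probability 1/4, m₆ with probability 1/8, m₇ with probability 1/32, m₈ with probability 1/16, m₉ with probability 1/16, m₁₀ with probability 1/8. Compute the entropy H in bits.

3.0625 bits

Each probability is a power of 1/2, so log₂(1/p) is an integer.
H = Σ p·log₂(1/p) = 1/16·4 + 1/8·3 + 1/8·3 + 1/32·5 + 1/4·2 + 1/8·3 + 1/32·5 + 1/16·4 + 1/16·4 + 1/8·3 = 3.0625 bits.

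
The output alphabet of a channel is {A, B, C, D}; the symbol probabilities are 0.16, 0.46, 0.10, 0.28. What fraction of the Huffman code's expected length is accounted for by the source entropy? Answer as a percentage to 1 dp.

99.2%

Entropy H = −Σ p log₂ p ≈ 1.7848 bits.
Huffman merges: 1/10+4/25→13/50; 13/50+7/25→27/50; 23/50+27/50→1. L = 9/5 ≈ 1.8000.
Efficiency = H/L = 1.7848/1.8000 = 99.2%.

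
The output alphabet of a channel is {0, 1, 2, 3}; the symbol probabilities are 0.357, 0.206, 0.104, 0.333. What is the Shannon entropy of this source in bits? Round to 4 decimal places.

1.8679 bits

H = −Σ pᵢ log₂ pᵢ.
−0.357·log₂(0.357) = 0.5305
−0.206·log₂(0.206) = 0.4695
−0.104·log₂(0.104) = 0.3396
−0.333·log₂(0.333) = 0.5283
Sum ≈ 1.8679 → 1.8679 bits.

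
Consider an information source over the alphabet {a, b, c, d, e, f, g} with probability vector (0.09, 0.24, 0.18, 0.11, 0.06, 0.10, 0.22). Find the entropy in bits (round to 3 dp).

2.659 bits

H = −Σ pᵢ log₂ pᵢ.
−0.09·log₂(0.09) = 0.3127
−0.24·log₂(0.24) = 0.4941
−0.18·log₂(0.18) = 0.4453
−0.11·log₂(0.11) = 0.3503
−0.06·log₂(0.06) = 0.2435
−0.10·log₂(0.10) = 0.3322
−0.22·log₂(0.22) = 0.4806
Sum ≈ 2.6587 → 2.659 bits.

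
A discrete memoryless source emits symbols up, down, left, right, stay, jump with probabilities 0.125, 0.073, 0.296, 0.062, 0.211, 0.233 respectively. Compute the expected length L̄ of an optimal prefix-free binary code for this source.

2.395 bits/symbol

Repeatedly combine the two least-probable nodes; the expected code length is the sum of the merged weights.
merge 31/500 + 73/1000 → 27/200
merge 1/8 + 27/200 → 13/50
merge 211/1000 + 233/1000 → 111/250
merge 13/50 + 37/125 → 139/250
merge 111/250 + 139/250 → 1
L = 27/200 + 13/50 + 111/250 + 139/250 + 1 = 479/200 = 2.395 bits/symbol.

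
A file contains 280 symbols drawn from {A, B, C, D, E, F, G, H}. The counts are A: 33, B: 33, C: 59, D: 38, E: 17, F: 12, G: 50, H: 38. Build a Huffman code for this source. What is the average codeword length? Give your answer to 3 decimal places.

Probabilities are the counts divided by 280.
Repeatedly combine the two least-probable nodes; the expected code length is the sum of the merged weights.
merge 3/70 + 17/280 → 29/280
merge 29/280 + 33/280 → 31/140
merge 33/280 + 19/140 → 71/280
merge 19/140 + 5/28 → 11/35
merge 59/280 + 31/140 → 121/280
merge 71/280 + 11/35 → 159/280
merge 121/280 + 159/280 → 1
L = 29/280 + 31/140 + 71/280 + 11/35 + 121/280 + 159/280 + 1 = 81/28 ≈ 2.893 bits/symbol.

2.893 bits/symbol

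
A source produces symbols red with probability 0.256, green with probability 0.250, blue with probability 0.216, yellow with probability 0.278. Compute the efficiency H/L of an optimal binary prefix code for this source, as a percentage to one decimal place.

Entropy H = −Σ p log₂ p ≈ 1.9942 bits.
Huffman merges: 27/125+1/4→233/500; 32/125+139/500→267/500; 233/500+267/500→1. L = 2 ≈ 2.0000.
Efficiency = H/L = 1.9942/2.0000 = 99.7%.

99.7%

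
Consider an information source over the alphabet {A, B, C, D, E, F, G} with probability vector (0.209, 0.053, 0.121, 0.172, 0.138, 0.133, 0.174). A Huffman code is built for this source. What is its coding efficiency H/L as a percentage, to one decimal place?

97.5%

Entropy H = −Σ p log₂ p ≈ 2.7225 bits.
Huffman merges: 53/1000+121/1000→87/500; 133/1000+69/500→271/1000; 43/250+87/500→173/500; 87/500+209/1000→383/1000; 271/1000+173/500→617/1000; 383/1000+617/1000→1. L = 2791/1000 ≈ 2.7910.
Efficiency = H/L = 2.7225/2.7910 = 97.5%.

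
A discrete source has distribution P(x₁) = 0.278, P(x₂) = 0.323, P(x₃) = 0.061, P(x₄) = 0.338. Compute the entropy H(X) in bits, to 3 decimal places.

1.815 bits

H = −Σ pᵢ log₂ pᵢ.
−0.278·log₂(0.278) = 0.5134
−0.323·log₂(0.323) = 0.5266
−0.061·log₂(0.061) = 0.2461
−0.338·log₂(0.338) = 0.5289
Sum ≈ 1.8151 → 1.815 bits.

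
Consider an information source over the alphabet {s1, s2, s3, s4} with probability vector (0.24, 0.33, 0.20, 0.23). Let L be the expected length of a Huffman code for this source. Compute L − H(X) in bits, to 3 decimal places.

0.026 bits

Entropy H = −Σ p log₂ p ≈ 1.9740 bits.
Huffman merges: 1/5+23/100→43/100; 6/25+33/100→57/100; 43/100+57/100→1. L = 2 ≈ 2.0000.
L − H = 2.0000 − 1.9740 = 0.026 bits.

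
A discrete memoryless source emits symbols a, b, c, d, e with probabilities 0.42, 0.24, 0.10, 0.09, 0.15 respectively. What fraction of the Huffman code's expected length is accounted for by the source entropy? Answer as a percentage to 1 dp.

98.3%

Entropy H = −Σ p log₂ p ≈ 2.0752 bits.
Huffman merges: 9/100+1/10→19/100; 3/20+19/100→17/50; 6/25+17/50→29/50; 21/50+29/50→1. L = 211/100 ≈ 2.1100.
Efficiency = H/L = 2.0752/2.1100 = 98.3%.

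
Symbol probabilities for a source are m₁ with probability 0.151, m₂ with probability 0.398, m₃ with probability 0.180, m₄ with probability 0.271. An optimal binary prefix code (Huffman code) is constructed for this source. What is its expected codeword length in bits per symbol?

1.933 bits/symbol

Repeatedly combine the two least-probable nodes; the expected code length is the sum of the merged weights.
merge 151/1000 + 9/50 → 331/1000
merge 271/1000 + 331/1000 → 301/500
merge 199/500 + 301/500 → 1
L = 331/1000 + 301/500 + 1 = 1933/1000 = 1.933 bits/symbol.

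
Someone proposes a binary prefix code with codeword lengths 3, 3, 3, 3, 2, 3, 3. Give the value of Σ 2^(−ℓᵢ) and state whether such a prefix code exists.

1; yes

With common denominator 2^3 = 8: Σ 2^(−ℓᵢ) = 1/8 + 1/8 + 1/8 + 1/8 + 2/8 + 1/8 + 1/8 = 8/8 = 1.
Kraft's inequality requires Σ ≤ 1; here Σ = 1 ≤ 1, so such a prefix code exists.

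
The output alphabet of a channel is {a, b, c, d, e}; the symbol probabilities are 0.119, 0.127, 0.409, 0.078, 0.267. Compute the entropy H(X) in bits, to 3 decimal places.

H = −Σ pᵢ log₂ pᵢ.
−0.119·log₂(0.119) = 0.3654
−0.127·log₂(0.127) = 0.3781
−0.409·log₂(0.409) = 0.5275
−0.078·log₂(0.078) = 0.2871
−0.267·log₂(0.267) = 0.5087
Sum ≈ 2.0668 → 2.067 bits.

2.067 bits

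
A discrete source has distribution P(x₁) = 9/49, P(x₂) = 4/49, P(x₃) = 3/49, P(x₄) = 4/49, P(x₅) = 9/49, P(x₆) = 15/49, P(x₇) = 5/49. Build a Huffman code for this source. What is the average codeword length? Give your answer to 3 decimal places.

2.653 bits/symbol

Repeatedly combine the two least-probable nodes; the expected code length is the sum of the merged weights.
merge 3/49 + 4/49 → 1/7
merge 4/49 + 5/49 → 9/49
merge 1/7 + 9/49 → 16/49
merge 9/49 + 9/49 → 18/49
merge 15/49 + 16/49 → 31/49
merge 18/49 + 31/49 → 1
L = 1/7 + 9/49 + 16/49 + 18/49 + 31/49 + 1 = 130/49 ≈ 2.653 bits/symbol.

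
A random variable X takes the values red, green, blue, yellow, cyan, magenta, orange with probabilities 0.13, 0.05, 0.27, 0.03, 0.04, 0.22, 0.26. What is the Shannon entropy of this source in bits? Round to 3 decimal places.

H = −Σ pᵢ log₂ pᵢ.
−0.13·log₂(0.13) = 0.3826
−0.05·log₂(0.05) = 0.2161
−0.27·log₂(0.27) = 0.5100
−0.03·log₂(0.03) = 0.1518
−0.04·log₂(0.04) = 0.1858
−0.22·log₂(0.22) = 0.4806
−0.26·log₂(0.26) = 0.5053
Sum ≈ 2.4321 → 2.432 bits.

2.432 bits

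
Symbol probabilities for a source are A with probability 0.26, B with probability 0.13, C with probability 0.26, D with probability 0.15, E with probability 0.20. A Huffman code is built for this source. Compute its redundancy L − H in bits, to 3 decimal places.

0.012 bits

Entropy H = −Σ p log₂ p ≈ 2.2682 bits.
Huffman merges: 13/100+3/20→7/25; 1/5+13/50→23/50; 13/50+7/25→27/50; 23/50+27/50→1. L = 57/25 ≈ 2.2800.
L − H = 2.2800 − 2.2682 = 0.012 bits.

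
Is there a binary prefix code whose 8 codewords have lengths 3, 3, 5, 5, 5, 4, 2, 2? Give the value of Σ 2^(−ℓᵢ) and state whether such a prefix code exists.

With common denominator 2^5 = 32: Σ 2^(−ℓᵢ) = 4/32 + 4/32 + 1/32 + 1/32 + 1/32 + 2/32 + 8/32 + 8/32 = 29/32 = 0.90625.
Kraft's inequality requires Σ ≤ 1; here Σ = 0.90625 ≤ 1, so such a prefix code exists.

0.90625; yes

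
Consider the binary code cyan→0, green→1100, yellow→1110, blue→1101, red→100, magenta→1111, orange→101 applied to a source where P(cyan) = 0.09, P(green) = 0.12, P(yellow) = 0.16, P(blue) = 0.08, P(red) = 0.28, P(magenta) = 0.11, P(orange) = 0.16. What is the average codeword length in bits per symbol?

3.29 bits/symbol

L̄ = Σ pᵢ·ℓᵢ = 0.09·1 + 0.12·4 + 0.16·4 + 0.08·4 + 0.28·3 + 0.11·4 + 0.16·3 = 3.29 bits/symbol.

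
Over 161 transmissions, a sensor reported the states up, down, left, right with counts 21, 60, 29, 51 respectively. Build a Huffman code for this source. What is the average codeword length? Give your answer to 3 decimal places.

1.938 bits/symbol

Probabilities are the counts divided by 161.
Repeatedly combine the two least-probable nodes; the expected code length is the sum of the merged weights.
merge 3/23 + 29/161 → 50/161
merge 50/161 + 51/161 → 101/161
merge 60/161 + 101/161 → 1
L = 50/161 + 101/161 + 1 = 312/161 ≈ 1.938 bits/symbol.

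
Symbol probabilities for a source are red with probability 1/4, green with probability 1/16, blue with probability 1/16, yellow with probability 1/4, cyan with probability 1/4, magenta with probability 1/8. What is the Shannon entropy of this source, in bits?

Each probability is a power of 1/2, so log₂(1/p) is an integer.
H = Σ p·log₂(1/p) = 1/4·2 + 1/16·4 + 1/16·4 + 1/4·2 + 1/4·2 + 1/8·3 = 2.375 bits.

2.375 bits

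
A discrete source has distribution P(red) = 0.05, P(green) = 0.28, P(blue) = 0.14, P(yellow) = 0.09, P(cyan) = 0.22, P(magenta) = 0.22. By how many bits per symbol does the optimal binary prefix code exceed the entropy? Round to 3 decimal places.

Entropy H = −Σ p log₂ p ≈ 2.4012 bits.
Huffman merges: 1/20+9/100→7/50; 7/50+7/50→7/25; 11/50+11/50→11/25; 7/25+7/25→14/25; 11/25+14/25→1. L = 121/50 ≈ 2.4200.
L − H = 2.4200 − 2.4012 = 0.019 bits.

0.019 bits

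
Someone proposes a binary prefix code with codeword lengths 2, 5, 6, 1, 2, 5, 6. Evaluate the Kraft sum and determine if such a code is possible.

With common denominator 2^6 = 64: Σ 2^(−ℓᵢ) = 16/64 + 2/64 + 1/64 + 32/64 + 16/64 + 2/64 + 1/64 = 70/64 = 1.09375.
Kraft's inequality requires Σ ≤ 1; here Σ = 1.09375 > 1, so no such prefix code exists.

1.09375; no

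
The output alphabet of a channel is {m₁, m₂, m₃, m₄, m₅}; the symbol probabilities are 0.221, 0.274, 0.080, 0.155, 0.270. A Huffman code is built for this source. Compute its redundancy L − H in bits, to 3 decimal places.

Entropy H = −Σ p log₂ p ≈ 2.2115 bits.
Huffman merges: 2/25+31/200→47/200; 221/1000+47/200→57/125; 27/100+137/500→68/125; 57/125+68/125→1. L = 447/200 ≈ 2.2350.
L − H = 2.2350 − 2.2115 = 0.023 bits.

0.023 bits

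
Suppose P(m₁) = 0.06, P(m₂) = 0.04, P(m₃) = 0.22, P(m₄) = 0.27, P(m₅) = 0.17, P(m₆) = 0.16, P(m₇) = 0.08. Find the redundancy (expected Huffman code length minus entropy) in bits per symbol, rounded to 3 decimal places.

Entropy H = −Σ p log₂ p ≈ 2.5690 bits.
Huffman merges: 1/25+3/50→1/10; 2/25+1/10→9/50; 4/25+17/100→33/100; 9/50+11/50→2/5; 27/100+33/100→3/5; 2/5+3/5→1. L = 261/100 ≈ 2.6100.
L − H = 2.6100 − 2.5690 = 0.041 bits.

0.041 bits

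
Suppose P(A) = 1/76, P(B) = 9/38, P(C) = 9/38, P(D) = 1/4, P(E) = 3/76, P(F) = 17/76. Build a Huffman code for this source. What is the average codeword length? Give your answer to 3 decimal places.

2.329 bits/symbol

Repeatedly combine the two least-probable nodes; the expected code length is the sum of the merged weights.
merge 1/76 + 3/76 → 1/19
merge 1/19 + 17/76 → 21/76
merge 9/38 + 9/38 → 9/19
merge 1/4 + 21/76 → 10/19
merge 9/19 + 10/19 → 1
L = 1/19 + 21/76 + 9/19 + 10/19 + 1 = 177/76 ≈ 2.329 bits/symbol.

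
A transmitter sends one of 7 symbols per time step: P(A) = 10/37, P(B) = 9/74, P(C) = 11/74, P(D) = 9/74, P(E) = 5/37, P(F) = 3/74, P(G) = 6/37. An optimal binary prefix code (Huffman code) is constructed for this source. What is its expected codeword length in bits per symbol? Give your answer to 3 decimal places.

2.730 bits/symbol

Repeatedly combine the two least-probable nodes; the expected code length is the sum of the merged weights.
merge 3/74 + 9/74 → 6/37
merge 9/74 + 5/37 → 19/74
merge 11/74 + 6/37 → 23/74
merge 6/37 + 19/74 → 31/74
merge 10/37 + 23/74 → 43/74
merge 31/74 + 43/74 → 1
L = 6/37 + 19/74 + 23/74 + 31/74 + 43/74 + 1 = 101/37 ≈ 2.730 bits/symbol.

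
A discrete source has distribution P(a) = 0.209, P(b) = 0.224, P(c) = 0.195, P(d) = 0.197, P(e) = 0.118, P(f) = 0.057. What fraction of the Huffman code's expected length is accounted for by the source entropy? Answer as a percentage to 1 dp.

Entropy H = −Σ p log₂ p ≈ 2.4765 bits.
Huffman merges: 57/1000+59/500→7/40; 7/40+39/200→37/100; 197/1000+209/1000→203/500; 28/125+37/100→297/500; 203/500+297/500→1. L = 509/200 ≈ 2.5450.
Efficiency = H/L = 2.4765/2.5450 = 97.3%.

97.3%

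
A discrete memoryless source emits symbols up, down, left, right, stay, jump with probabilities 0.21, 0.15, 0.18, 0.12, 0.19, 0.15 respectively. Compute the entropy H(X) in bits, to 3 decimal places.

2.562 bits

H = −Σ pᵢ log₂ pᵢ.
−0.21·log₂(0.21) = 0.4728
−0.15·log₂(0.15) = 0.4105
−0.18·log₂(0.18) = 0.4453
−0.12·log₂(0.12) = 0.3671
−0.19·log₂(0.19) = 0.4552
−0.15·log₂(0.15) = 0.4105
Sum ≈ 2.5615 → 2.562 bits.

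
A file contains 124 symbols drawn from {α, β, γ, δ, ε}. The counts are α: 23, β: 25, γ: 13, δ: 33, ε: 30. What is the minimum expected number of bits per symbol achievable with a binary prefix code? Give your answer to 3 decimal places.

Probabilities are the counts divided by 124.
Repeatedly combine the two least-probable nodes; the expected code length is the sum of the merged weights.
merge 13/124 + 23/124 → 9/31
merge 25/124 + 15/62 → 55/124
merge 33/124 + 9/31 → 69/124
merge 55/124 + 69/124 → 1
L = 9/31 + 55/124 + 69/124 + 1 = 71/31 ≈ 2.290 bits/symbol.

2.290 bits/symbol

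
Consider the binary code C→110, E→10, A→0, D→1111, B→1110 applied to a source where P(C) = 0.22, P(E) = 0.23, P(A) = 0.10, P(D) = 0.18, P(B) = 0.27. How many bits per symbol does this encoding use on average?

L̄ = Σ pᵢ·ℓᵢ = 0.22·3 + 0.23·2 + 0.10·1 + 0.18·4 + 0.27·4 = 3.02 bits/symbol.

3.02 bits/symbol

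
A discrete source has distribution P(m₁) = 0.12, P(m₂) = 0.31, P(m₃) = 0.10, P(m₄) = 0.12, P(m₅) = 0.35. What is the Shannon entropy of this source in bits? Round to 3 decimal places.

H = −Σ pᵢ log₂ pᵢ.
−0.12·log₂(0.12) = 0.3671
−0.31·log₂(0.31) = 0.5238
−0.10·log₂(0.10) = 0.3322
−0.12·log₂(0.12) = 0.3671
−0.35·log₂(0.35) = 0.5301
Sum ≈ 2.1202 → 2.120 bits.

2.120 bits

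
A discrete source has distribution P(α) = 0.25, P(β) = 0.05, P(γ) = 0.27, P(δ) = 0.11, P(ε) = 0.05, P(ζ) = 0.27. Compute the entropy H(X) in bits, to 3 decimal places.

H = −Σ pᵢ log₂ pᵢ.
−0.25·log₂(0.25) = 0.5000
−0.05·log₂(0.05) = 0.2161
−0.27·log₂(0.27) = 0.5100
−0.11·log₂(0.11) = 0.3503
−0.05·log₂(0.05) = 0.2161
−0.27·log₂(0.27) = 0.5100
Sum ≈ 2.3025 → 2.303 bits.

2.303 bits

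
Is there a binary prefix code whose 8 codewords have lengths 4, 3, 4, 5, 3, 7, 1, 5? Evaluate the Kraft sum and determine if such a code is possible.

0.9453125; yes

With common denominator 2^7 = 128: Σ 2^(−ℓᵢ) = 8/128 + 16/128 + 8/128 + 4/128 + 16/128 + 1/128 + 64/128 + 4/128 = 121/128 = 0.9453125.
Kraft's inequality requires Σ ≤ 1; here Σ = 0.9453125 ≤ 1, so such a prefix code exists.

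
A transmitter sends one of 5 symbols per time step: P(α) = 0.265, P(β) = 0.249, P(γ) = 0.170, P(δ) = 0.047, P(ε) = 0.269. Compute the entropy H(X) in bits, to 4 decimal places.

2.1586 bits

H = −Σ pᵢ log₂ pᵢ.
−0.265·log₂(0.265) = 0.5077
−0.249·log₂(0.249) = 0.4994
−0.170·log₂(0.170) = 0.4346
−0.047·log₂(0.047) = 0.2073
−0.269·log₂(0.269) = 0.5096
Sum ≈ 2.1586 → 2.1586 bits.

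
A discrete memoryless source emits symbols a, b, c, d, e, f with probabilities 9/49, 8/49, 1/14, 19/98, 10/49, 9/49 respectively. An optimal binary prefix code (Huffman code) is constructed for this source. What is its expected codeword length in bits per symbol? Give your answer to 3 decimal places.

2.602 bits/symbol

Repeatedly combine the two least-probable nodes; the expected code length is the sum of the merged weights.
merge 1/14 + 8/49 → 23/98
merge 9/49 + 9/49 → 18/49
merge 19/98 + 10/49 → 39/98
merge 23/98 + 18/49 → 59/98
merge 39/98 + 59/98 → 1
L = 23/98 + 18/49 + 39/98 + 59/98 + 1 = 255/98 ≈ 2.602 bits/symbol.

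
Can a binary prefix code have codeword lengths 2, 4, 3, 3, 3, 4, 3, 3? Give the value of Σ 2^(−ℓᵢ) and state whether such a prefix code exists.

1; yes

With common denominator 2^4 = 16: Σ 2^(−ℓᵢ) = 4/16 + 1/16 + 2/16 + 2/16 + 2/16 + 1/16 + 2/16 + 2/16 = 16/16 = 1.
Kraft's inequality requires Σ ≤ 1; here Σ = 1 ≤ 1, so such a prefix code exists.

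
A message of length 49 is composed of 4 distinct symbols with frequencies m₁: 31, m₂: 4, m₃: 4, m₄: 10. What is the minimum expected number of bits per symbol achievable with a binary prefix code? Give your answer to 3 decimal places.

1.531 bits/symbol

Probabilities are the counts divided by 49.
Repeatedly combine the two least-probable nodes; the expected code length is the sum of the merged weights.
merge 4/49 + 4/49 → 8/49
merge 8/49 + 10/49 → 18/49
merge 18/49 + 31/49 → 1
L = 8/49 + 18/49 + 1 = 75/49 ≈ 1.531 bits/symbol.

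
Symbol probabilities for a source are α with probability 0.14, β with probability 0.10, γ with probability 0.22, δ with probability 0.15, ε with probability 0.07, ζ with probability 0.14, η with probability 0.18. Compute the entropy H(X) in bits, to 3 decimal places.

H = −Σ pᵢ log₂ pᵢ.
−0.14·log₂(0.14) = 0.3971
−0.10·log₂(0.10) = 0.3322
−0.22·log₂(0.22) = 0.4806
−0.15·log₂(0.15) = 0.4105
−0.07·log₂(0.07) = 0.2686
−0.14·log₂(0.14) = 0.3971
−0.18·log₂(0.18) = 0.4453
Sum ≈ 2.7314 → 2.731 bits.

2.731 bits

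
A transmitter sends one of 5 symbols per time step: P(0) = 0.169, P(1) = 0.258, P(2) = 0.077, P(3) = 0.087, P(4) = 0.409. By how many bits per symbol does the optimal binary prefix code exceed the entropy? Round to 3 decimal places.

Entropy H = −Σ p log₂ p ≈ 2.0566 bits.
Huffman merges: 77/1000+87/1000→41/250; 41/250+169/1000→333/1000; 129/500+333/1000→591/1000; 409/1000+591/1000→1. L = 261/125 ≈ 2.0880.
L − H = 2.0880 − 2.0566 = 0.031 bits.

0.031 bits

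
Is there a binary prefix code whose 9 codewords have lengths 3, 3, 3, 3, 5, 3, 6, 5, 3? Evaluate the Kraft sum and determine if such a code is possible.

0.828125; yes

With common denominator 2^6 = 64: Σ 2^(−ℓᵢ) = 8/64 + 8/64 + 8/64 + 8/64 + 2/64 + 8/64 + 1/64 + 2/64 + 8/64 = 53/64 = 0.828125.
Kraft's inequality requires Σ ≤ 1; here Σ = 0.828125 ≤ 1, so such a prefix code exists.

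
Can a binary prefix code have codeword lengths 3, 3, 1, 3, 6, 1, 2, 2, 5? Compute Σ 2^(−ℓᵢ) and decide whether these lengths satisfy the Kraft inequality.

With common denominator 2^6 = 64: Σ 2^(−ℓᵢ) = 8/64 + 8/64 + 32/64 + 8/64 + 1/64 + 32/64 + 16/64 + 16/64 + 2/64 = 123/64 = 1.921875.
Kraft's inequality requires Σ ≤ 1; here Σ = 1.921875 > 1, so no such prefix code exists.

1.921875; no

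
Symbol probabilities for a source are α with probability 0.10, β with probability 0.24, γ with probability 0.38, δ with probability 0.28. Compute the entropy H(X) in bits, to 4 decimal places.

1.8710 bits

H = −Σ pᵢ log₂ pᵢ.
−0.10·log₂(0.10) = 0.3322
−0.24·log₂(0.24) = 0.4941
−0.38·log₂(0.38) = 0.5305
−0.28·log₂(0.28) = 0.5142
Sum ≈ 1.8710 → 1.8710 bits.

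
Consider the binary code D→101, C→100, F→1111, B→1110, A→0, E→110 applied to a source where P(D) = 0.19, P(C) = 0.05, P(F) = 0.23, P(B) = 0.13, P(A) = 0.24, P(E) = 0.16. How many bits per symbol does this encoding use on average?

2.88 bits/symbol

L̄ = Σ pᵢ·ℓᵢ = 0.19·3 + 0.05·3 + 0.23·4 + 0.13·4 + 0.24·1 + 0.16·3 = 2.88 bits/symbol.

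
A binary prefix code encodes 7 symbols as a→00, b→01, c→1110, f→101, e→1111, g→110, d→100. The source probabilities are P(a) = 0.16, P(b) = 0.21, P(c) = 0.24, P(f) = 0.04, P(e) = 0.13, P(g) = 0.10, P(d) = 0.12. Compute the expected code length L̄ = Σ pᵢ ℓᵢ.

3 bits/symbol

L̄ = Σ pᵢ·ℓᵢ = 0.16·2 + 0.21·2 + 0.24·4 + 0.04·3 + 0.13·4 + 0.10·3 + 0.12·3 = 3 bits/symbol.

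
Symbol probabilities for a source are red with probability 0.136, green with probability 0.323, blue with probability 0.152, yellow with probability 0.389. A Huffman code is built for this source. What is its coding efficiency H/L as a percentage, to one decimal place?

98.0%

Entropy H = −Σ p log₂ p ≈ 1.8611 bits.
Huffman merges: 17/125+19/125→36/125; 36/125+323/1000→611/1000; 389/1000+611/1000→1. L = 1899/1000 ≈ 1.8990.
Efficiency = H/L = 1.8611/1.8990 = 98.0%.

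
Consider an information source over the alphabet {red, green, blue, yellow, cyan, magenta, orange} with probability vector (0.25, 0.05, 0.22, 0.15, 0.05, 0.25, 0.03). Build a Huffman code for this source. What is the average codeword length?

2.49 bits/symbol

Repeatedly combine the two least-probable nodes; the expected code length is the sum of the merged weights.
merge 3/100 + 1/20 → 2/25
merge 1/20 + 2/25 → 13/100
merge 13/100 + 3/20 → 7/25
merge 11/50 + 1/4 → 47/100
merge 1/4 + 7/25 → 53/100
merge 47/100 + 53/100 → 1
L = 2/25 + 13/100 + 7/25 + 47/100 + 53/100 + 1 = 249/100 = 2.49 bits/symbol.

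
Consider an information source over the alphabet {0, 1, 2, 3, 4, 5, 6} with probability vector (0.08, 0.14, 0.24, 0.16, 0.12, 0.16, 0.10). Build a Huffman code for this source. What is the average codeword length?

2.76 bits/symbol

Repeatedly combine the two least-probable nodes; the expected code length is the sum of the merged weights.
merge 2/25 + 1/10 → 9/50
merge 3/25 + 7/50 → 13/50
merge 4/25 + 4/25 → 8/25
merge 9/50 + 6/25 → 21/50
merge 13/50 + 8/25 → 29/50
merge 21/50 + 29/50 → 1
L = 9/50 + 13/50 + 8/25 + 21/50 + 29/50 + 1 = 69/25 = 2.76 bits/symbol.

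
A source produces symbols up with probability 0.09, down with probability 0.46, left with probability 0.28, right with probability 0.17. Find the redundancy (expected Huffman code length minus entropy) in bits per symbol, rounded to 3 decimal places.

0.023 bits

Entropy H = −Σ p log₂ p ≈ 1.7768 bits.
Huffman merges: 9/100+17/100→13/50; 13/50+7/25→27/50; 23/50+27/50→1. L = 9/5 ≈ 1.8000.
L − H = 1.8000 − 1.7768 = 0.023 bits.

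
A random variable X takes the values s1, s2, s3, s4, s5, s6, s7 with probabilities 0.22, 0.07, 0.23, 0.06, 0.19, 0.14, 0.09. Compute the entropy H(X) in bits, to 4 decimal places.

2.6453 bits

H = −Σ pᵢ log₂ pᵢ.
−0.22·log₂(0.22) = 0.4806
−0.07·log₂(0.07) = 0.2686
−0.23·log₂(0.23) = 0.4877
−0.06·log₂(0.06) = 0.2435
−0.19·log₂(0.19) = 0.4552
−0.14·log₂(0.14) = 0.3971
−0.09·log₂(0.09) = 0.3127
Sum ≈ 2.6453 → 2.6453 bits.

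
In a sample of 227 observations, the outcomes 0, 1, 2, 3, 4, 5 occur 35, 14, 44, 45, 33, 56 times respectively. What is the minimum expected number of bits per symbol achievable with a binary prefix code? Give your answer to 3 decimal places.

2.555 bits/symbol

Probabilities are the counts divided by 227.
Repeatedly combine the two least-probable nodes; the expected code length is the sum of the merged weights.
merge 14/227 + 33/227 → 47/227
merge 35/227 + 44/227 → 79/227
merge 45/227 + 47/227 → 92/227
merge 56/227 + 79/227 → 135/227
merge 92/227 + 135/227 → 1
L = 47/227 + 79/227 + 92/227 + 135/227 + 1 = 580/227 ≈ 2.555 bits/symbol.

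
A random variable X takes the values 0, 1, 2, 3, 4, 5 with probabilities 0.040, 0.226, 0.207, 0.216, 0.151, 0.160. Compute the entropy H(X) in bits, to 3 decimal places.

2.453 bits

H = −Σ pᵢ log₂ pᵢ.
−0.040·log₂(0.040) = 0.1858
−0.226·log₂(0.226) = 0.4849
−0.207·log₂(0.207) = 0.4704
−0.216·log₂(0.216) = 0.4776
−0.151·log₂(0.151) = 0.4118
−0.160·log₂(0.160) = 0.4230
Sum ≈ 2.4534 → 2.453 bits.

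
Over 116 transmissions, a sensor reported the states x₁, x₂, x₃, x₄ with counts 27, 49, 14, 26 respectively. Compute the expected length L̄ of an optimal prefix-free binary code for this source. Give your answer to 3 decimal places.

Probabilities are the counts divided by 116.
Repeatedly combine the two least-probable nodes; the expected code length is the sum of the merged weights.
merge 7/58 + 13/58 → 10/29
merge 27/116 + 10/29 → 67/116
merge 49/116 + 67/116 → 1
L = 10/29 + 67/116 + 1 = 223/116 ≈ 1.922 bits/symbol.

1.922 bits/symbol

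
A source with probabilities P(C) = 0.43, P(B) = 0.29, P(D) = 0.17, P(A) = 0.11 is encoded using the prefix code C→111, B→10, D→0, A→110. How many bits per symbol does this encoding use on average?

2.37 bits/symbol

L̄ = Σ pᵢ·ℓᵢ = 0.43·3 + 0.29·2 + 0.17·1 + 0.11·3 = 2.37 bits/symbol.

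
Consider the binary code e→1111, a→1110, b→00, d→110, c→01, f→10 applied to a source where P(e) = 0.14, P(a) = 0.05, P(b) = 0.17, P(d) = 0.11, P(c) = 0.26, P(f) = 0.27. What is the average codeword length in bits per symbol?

L̄ = Σ pᵢ·ℓᵢ = 0.14·4 + 0.05·4 + 0.17·2 + 0.11·3 + 0.26·2 + 0.27·2 = 2.49 bits/symbol.

2.49 bits/symbol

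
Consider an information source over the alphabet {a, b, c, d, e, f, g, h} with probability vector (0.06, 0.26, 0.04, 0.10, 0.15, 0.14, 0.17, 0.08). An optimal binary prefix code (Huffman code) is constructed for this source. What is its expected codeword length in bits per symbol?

2.84 bits/symbol

Repeatedly combine the two least-probable nodes; the expected code length is the sum of the merged weights.
merge 1/25 + 3/50 → 1/10
merge 2/25 + 1/10 → 9/50
merge 1/10 + 7/50 → 6/25
merge 3/20 + 17/100 → 8/25
merge 9/50 + 6/25 → 21/50
merge 13/50 + 8/25 → 29/50
merge 21/50 + 29/50 → 1
L = 1/10 + 9/50 + 6/25 + 8/25 + 21/50 + 29/50 + 1 = 71/25 = 2.84 bits/symbol.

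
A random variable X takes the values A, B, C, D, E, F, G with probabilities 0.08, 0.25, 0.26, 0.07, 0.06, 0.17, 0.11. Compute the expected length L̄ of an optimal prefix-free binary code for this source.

Repeatedly combine the two least-probable nodes; the expected code length is the sum of the merged weights.
merge 3/50 + 7/100 → 13/100
merge 2/25 + 11/100 → 19/100
merge 13/100 + 17/100 → 3/10
merge 19/100 + 1/4 → 11/25
merge 13/50 + 3/10 → 14/25
merge 11/25 + 14/25 → 1
L = 13/100 + 19/100 + 3/10 + 11/25 + 14/25 + 1 = 131/50 = 2.62 bits/symbol.

2.62 bits/symbol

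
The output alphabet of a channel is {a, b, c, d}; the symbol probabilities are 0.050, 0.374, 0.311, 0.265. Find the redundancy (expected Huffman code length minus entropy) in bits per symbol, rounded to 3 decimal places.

0.162 bits

Entropy H = −Σ p log₂ p ≈ 1.7785 bits.
Huffman merges: 1/20+53/200→63/200; 311/1000+63/200→313/500; 187/500+313/500→1. L = 1941/1000 ≈ 1.9410.
L − H = 1.9410 − 1.7785 = 0.162 bits.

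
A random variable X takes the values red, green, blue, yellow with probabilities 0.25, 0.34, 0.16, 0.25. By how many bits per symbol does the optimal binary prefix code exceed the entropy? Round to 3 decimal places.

Entropy H = −Σ p log₂ p ≈ 1.9522 bits.
Huffman merges: 4/25+1/4→41/100; 1/4+17/50→59/100; 41/100+59/100→1. L = 2 ≈ 2.0000.
L − H = 2.0000 − 1.9522 = 0.048 bits.

0.048 bits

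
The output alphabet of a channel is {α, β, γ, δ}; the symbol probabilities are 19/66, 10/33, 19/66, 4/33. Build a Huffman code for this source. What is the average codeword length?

2 bits/symbol

Repeatedly combine the two least-probable nodes; the expected code length is the sum of the merged weights.
merge 4/33 + 19/66 → 9/22
merge 19/66 + 10/33 → 13/22
merge 9/22 + 13/22 → 1
L = 9/22 + 13/22 + 1 = 2 bits/symbol.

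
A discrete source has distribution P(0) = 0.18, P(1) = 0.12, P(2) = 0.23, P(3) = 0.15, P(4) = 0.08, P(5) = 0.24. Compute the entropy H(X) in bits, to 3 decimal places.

H = −Σ pᵢ log₂ pᵢ.
−0.18·log₂(0.18) = 0.4453
−0.12·log₂(0.12) = 0.3671
−0.23·log₂(0.23) = 0.4877
−0.15·log₂(0.15) = 0.4105
−0.08·log₂(0.08) = 0.2915
−0.24·log₂(0.24) = 0.4941
Sum ≈ 2.4962 → 2.496 bits.

2.496 bits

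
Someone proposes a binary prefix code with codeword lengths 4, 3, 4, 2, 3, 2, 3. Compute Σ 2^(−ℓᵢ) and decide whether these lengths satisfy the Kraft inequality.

1; yes

With common denominator 2^4 = 16: Σ 2^(−ℓᵢ) = 1/16 + 2/16 + 1/16 + 4/16 + 2/16 + 4/16 + 2/16 = 16/16 = 1.
Kraft's inequality requires Σ ≤ 1; here Σ = 1 ≤ 1, so such a prefix code exists.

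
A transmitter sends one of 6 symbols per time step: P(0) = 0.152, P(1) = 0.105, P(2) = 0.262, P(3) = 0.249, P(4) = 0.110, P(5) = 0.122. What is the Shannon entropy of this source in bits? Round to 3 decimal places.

H = −Σ pᵢ log₂ pᵢ.
−0.152·log₂(0.152) = 0.4131
−0.105·log₂(0.105) = 0.3414
−0.262·log₂(0.262) = 0.5063
−0.249·log₂(0.249) = 0.4994
−0.110·log₂(0.110) = 0.3503
−0.122·log₂(0.122) = 0.3703
Sum ≈ 2.4808 → 2.481 bits.

2.481 bits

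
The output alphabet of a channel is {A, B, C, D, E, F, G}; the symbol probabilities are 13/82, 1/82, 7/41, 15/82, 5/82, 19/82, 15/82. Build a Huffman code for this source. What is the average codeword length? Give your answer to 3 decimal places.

2.659 bits/symbol

Repeatedly combine the two least-probable nodes; the expected code length is the sum of the merged weights.
merge 1/82 + 5/82 → 3/41
merge 3/41 + 13/82 → 19/82
merge 7/41 + 15/82 → 29/82
merge 15/82 + 19/82 → 17/41
merge 19/82 + 29/82 → 24/41
merge 17/41 + 24/41 → 1
L = 3/41 + 19/82 + 29/82 + 17/41 + 24/41 + 1 = 109/41 ≈ 2.659 bits/symbol.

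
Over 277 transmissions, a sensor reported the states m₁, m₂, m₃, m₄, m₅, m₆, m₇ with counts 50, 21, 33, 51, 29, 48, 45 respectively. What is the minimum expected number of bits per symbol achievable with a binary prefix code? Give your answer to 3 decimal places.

2.816 bits/symbol

Probabilities are the counts divided by 277.
Repeatedly combine the two least-probable nodes; the expected code length is the sum of the merged weights.
merge 21/277 + 29/277 → 50/277
merge 33/277 + 45/277 → 78/277
merge 48/277 + 50/277 → 98/277
merge 50/277 + 51/277 → 101/277
merge 78/277 + 98/277 → 176/277
merge 101/277 + 176/277 → 1
L = 50/277 + 78/277 + 98/277 + 101/277 + 176/277 + 1 = 780/277 ≈ 2.816 bits/symbol.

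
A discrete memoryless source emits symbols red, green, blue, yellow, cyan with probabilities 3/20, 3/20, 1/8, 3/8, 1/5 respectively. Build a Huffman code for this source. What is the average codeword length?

Repeatedly combine the two least-probable nodes; the expected code length is the sum of the merged weights.
merge 1/8 + 3/20 → 11/40
merge 3/20 + 1/5 → 7/20
merge 11/40 + 7/20 → 5/8
merge 3/8 + 5/8 → 1
L = 11/40 + 7/20 + 5/8 + 1 = 9/4 = 2.25 bits/symbol.

2.25 bits/symbol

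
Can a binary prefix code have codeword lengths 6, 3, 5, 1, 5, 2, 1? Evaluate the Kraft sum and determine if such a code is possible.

With common denominator 2^6 = 64: Σ 2^(−ℓᵢ) = 1/64 + 8/64 + 2/64 + 32/64 + 2/64 + 16/64 + 32/64 = 93/64 = 1.453125.
Kraft's inequality requires Σ ≤ 1; here Σ = 1.453125 > 1, so no such prefix code exists.

1.453125; no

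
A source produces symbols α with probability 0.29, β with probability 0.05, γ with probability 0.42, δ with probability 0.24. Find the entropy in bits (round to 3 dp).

H = −Σ pᵢ log₂ pᵢ.
−0.29·log₂(0.29) = 0.5179
−0.05·log₂(0.05) = 0.2161
−0.42·log₂(0.42) = 0.5256
−0.24·log₂(0.24) = 0.4941
Sum ≈ 1.7538 → 1.754 bits.

1.754 bits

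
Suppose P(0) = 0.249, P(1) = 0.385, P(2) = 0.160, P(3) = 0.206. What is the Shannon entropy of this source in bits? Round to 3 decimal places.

H = −Σ pᵢ log₂ pᵢ.
−0.249·log₂(0.249) = 0.4994
−0.385·log₂(0.385) = 0.5302
−0.160·log₂(0.160) = 0.4230
−0.206·log₂(0.206) = 0.4695
Sum ≈ 1.9222 → 1.922 bits.

1.922 bits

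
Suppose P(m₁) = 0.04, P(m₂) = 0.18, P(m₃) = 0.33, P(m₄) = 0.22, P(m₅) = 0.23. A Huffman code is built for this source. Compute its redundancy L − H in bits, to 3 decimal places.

0.093 bits

Entropy H = −Σ p log₂ p ≈ 2.1271 bits.
Huffman merges: 1/25+9/50→11/50; 11/50+11/50→11/25; 23/100+33/100→14/25; 11/25+14/25→1. L = 111/50 ≈ 2.2200.
L − H = 2.2200 − 2.1271 = 0.093 bits.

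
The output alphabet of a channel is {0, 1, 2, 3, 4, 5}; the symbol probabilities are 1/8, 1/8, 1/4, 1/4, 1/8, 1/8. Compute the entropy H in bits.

Each probability is a power of 1/2, so log₂(1/p) is an integer.
H = Σ p·log₂(1/p) = 1/8·3 + 1/8·3 + 1/4·2 + 1/4·2 + 1/8·3 + 1/8·3 = 2.5 bits.

2.5 bits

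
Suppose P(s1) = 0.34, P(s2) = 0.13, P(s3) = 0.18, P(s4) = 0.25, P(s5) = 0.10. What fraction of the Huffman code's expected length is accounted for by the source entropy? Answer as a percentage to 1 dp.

Entropy H = −Σ p log₂ p ≈ 2.1893 bits.
Huffman merges: 1/10+13/100→23/100; 9/50+23/100→41/100; 1/4+17/50→59/100; 41/100+59/100→1. L = 223/100 ≈ 2.2300.
Efficiency = H/L = 2.1893/2.2300 = 98.2%.

98.2%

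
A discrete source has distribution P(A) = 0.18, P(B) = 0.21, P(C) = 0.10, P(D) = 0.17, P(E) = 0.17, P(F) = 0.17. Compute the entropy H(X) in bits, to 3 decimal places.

H = −Σ pᵢ log₂ pᵢ.
−0.18·log₂(0.18) = 0.4453
−0.21·log₂(0.21) = 0.4728
−0.10·log₂(0.10) = 0.3322
−0.17·log₂(0.17) = 0.4346
−0.17·log₂(0.17) = 0.4346
−0.17·log₂(0.17) = 0.4346
Sum ≈ 2.5541 → 2.554 bits.

2.554 bits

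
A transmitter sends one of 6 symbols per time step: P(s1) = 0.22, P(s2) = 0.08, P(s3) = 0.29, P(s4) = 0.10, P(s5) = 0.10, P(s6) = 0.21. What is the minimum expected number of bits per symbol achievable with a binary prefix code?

2.46 bits/symbol

Repeatedly combine the two least-probable nodes; the expected code length is the sum of the merged weights.
merge 2/25 + 1/10 → 9/50
merge 1/10 + 9/50 → 7/25
merge 21/100 + 11/50 → 43/100
merge 7/25 + 29/100 → 57/100
merge 43/100 + 57/100 → 1
L = 9/50 + 7/25 + 43/100 + 57/100 + 1 = 123/50 = 2.46 bits/symbol.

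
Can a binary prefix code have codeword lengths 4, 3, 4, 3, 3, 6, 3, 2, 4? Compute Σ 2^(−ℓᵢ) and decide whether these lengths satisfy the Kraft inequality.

0.953125; yes

With common denominator 2^6 = 64: Σ 2^(−ℓᵢ) = 4/64 + 8/64 + 4/64 + 8/64 + 8/64 + 1/64 + 8/64 + 16/64 + 4/64 = 61/64 = 0.953125.
Kraft's inequality requires Σ ≤ 1; here Σ = 0.953125 ≤ 1, so such a prefix code exists.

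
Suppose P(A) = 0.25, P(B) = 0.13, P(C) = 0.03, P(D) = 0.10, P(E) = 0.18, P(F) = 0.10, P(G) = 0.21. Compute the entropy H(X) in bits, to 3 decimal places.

2.617 bits

H = −Σ pᵢ log₂ pᵢ.
−0.25·log₂(0.25) = 0.5000
−0.13·log₂(0.13) = 0.3826
−0.03·log₂(0.03) = 0.1518
−0.10·log₂(0.10) = 0.3322
−0.18·log₂(0.18) = 0.4453
−0.10·log₂(0.10) = 0.3322
−0.21·log₂(0.21) = 0.4728
Sum ≈ 2.6169 → 2.617 bits.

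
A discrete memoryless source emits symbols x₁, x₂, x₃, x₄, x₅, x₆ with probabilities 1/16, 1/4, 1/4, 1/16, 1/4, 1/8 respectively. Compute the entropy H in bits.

2.375 bits

Each probability is a power of 1/2, so log₂(1/p) is an integer.
H = Σ p·log₂(1/p) = 1/16·4 + 1/4·2 + 1/4·2 + 1/16·4 + 1/4·2 + 1/8·3 = 2.375 bits.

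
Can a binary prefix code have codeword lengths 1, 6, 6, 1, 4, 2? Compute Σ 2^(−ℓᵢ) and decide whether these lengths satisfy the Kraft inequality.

With common denominator 2^6 = 64: Σ 2^(−ℓᵢ) = 32/64 + 1/64 + 1/64 + 32/64 + 4/64 + 16/64 = 86/64 = 1.34375.
Kraft's inequality requires Σ ≤ 1; here Σ = 1.34375 > 1, so no such prefix code exists.

1.34375; no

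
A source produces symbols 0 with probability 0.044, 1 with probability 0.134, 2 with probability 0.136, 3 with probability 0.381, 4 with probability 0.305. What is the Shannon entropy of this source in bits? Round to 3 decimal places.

H = −Σ pᵢ log₂ pᵢ.
−0.044·log₂(0.044) = 0.1983
−0.134·log₂(0.134) = 0.3886
−0.136·log₂(0.136) = 0.3915
−0.381·log₂(0.381) = 0.5304
−0.305·log₂(0.305) = 0.5225
Sum ≈ 2.0312 → 2.031 bits.

2.031 bits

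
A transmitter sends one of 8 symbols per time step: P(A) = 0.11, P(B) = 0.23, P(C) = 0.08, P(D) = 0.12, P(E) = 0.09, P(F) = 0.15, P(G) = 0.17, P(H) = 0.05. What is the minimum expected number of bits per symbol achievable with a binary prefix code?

Repeatedly combine the two least-probable nodes; the expected code length is the sum of the merged weights.
merge 1/20 + 2/25 → 13/100
merge 9/100 + 11/100 → 1/5
merge 3/25 + 13/100 → 1/4
merge 3/20 + 17/100 → 8/25
merge 1/5 + 23/100 → 43/100
merge 1/4 + 8/25 → 57/100
merge 43/100 + 57/100 → 1
L = 13/100 + 1/5 + 1/4 + 8/25 + 43/100 + 57/100 + 1 = 29/10 = 2.9 bits/symbol.

2.9 bits/symbol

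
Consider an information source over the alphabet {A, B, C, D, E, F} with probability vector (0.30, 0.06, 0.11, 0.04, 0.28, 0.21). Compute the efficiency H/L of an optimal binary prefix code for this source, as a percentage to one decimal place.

99.0%

Entropy H = −Σ p log₂ p ≈ 2.2877 bits.
Huffman merges: 1/25+3/50→1/10; 1/10+11/100→21/100; 21/100+21/100→21/50; 7/25+3/10→29/50; 21/50+29/50→1. L = 231/100 ≈ 2.3100.
Efficiency = H/L = 2.2877/2.3100 = 99.0%.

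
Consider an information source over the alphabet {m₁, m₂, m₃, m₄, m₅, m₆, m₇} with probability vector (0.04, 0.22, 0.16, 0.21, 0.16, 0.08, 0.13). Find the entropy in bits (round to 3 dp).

H = −Σ pᵢ log₂ pᵢ.
−0.04·log₂(0.04) = 0.1858
−0.22·log₂(0.22) = 0.4806
−0.16·log₂(0.16) = 0.4230
−0.21·log₂(0.21) = 0.4728
−0.16·log₂(0.16) = 0.4230
−0.08·log₂(0.08) = 0.2915
−0.13·log₂(0.13) = 0.3826
Sum ≈ 2.6593 → 2.659 bits.

2.659 bits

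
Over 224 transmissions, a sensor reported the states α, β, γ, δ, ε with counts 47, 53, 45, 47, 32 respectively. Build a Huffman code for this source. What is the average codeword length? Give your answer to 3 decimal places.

2.344 bits/symbol

Probabilities are the counts divided by 224.
Repeatedly combine the two least-probable nodes; the expected code length is the sum of the merged weights.
merge 1/7 + 45/224 → 11/32
merge 47/224 + 47/224 → 47/112
merge 53/224 + 11/32 → 65/112
merge 47/112 + 65/112 → 1
L = 11/32 + 47/112 + 65/112 + 1 = 75/32 ≈ 2.344 bits/symbol.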